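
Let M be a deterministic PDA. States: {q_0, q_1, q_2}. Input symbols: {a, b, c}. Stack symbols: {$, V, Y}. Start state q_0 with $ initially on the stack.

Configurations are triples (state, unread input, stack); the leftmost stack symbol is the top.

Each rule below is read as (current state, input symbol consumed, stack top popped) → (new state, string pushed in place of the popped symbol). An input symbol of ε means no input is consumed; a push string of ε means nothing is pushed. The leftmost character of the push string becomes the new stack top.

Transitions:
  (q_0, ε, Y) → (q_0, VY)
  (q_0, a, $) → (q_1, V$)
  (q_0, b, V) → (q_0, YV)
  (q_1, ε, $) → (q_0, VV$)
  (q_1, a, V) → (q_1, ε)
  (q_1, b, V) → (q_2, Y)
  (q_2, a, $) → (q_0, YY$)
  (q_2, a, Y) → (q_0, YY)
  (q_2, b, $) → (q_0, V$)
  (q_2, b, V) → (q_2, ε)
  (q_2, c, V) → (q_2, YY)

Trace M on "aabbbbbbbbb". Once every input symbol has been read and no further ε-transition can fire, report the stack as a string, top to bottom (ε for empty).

(q_0, aabbbbbbbbb, $)
  read a, top $: go to q_1, push V$ → (q_1, abbbbbbbbb, V$)
  read a, top V: go to q_1, push ε → (q_1, bbbbbbbbb, $)
  ε-move, top $: go to q_0, push VV$ → (q_0, bbbbbbbbb, VV$)
  read b, top V: go to q_0, push YV → (q_0, bbbbbbbb, YVV$)
  ε-move, top Y: go to q_0, push VY → (q_0, bbbbbbbb, VYVV$)
  read b, top V: go to q_0, push YV → (q_0, bbbbbbb, YVYVV$)
  ε-move, top Y: go to q_0, push VY → (q_0, bbbbbbb, VYVYVV$)
  read b, top V: go to q_0, push YV → (q_0, bbbbbb, YVYVYVV$)
  ε-move, top Y: go to q_0, push VY → (q_0, bbbbbb, VYVYVYVV$)
  read b, top V: go to q_0, push YV → (q_0, bbbbb, YVYVYVYVV$)
  ε-move, top Y: go to q_0, push VY → (q_0, bbbbb, VYVYVYVYVV$)
  read b, top V: go to q_0, push YV → (q_0, bbbb, YVYVYVYVYVV$)
  ε-move, top Y: go to q_0, push VY → (q_0, bbbb, VYVYVYVYVYVV$)
  read b, top V: go to q_0, push YV → (q_0, bbb, YVYVYVYVYVYVV$)
  ε-move, top Y: go to q_0, push VY → (q_0, bbb, VYVYVYVYVYVYVV$)
  read b, top V: go to q_0, push YV → (q_0, bb, YVYVYVYVYVYVYVV$)
  ε-move, top Y: go to q_0, push VY → (q_0, bb, VYVYVYVYVYVYVYVV$)
  read b, top V: go to q_0, push YV → (q_0, b, YVYVYVYVYVYVYVYVV$)
  ε-move, top Y: go to q_0, push VY → (q_0, b, VYVYVYVYVYVYVYVYVV$)
  read b, top V: go to q_0, push YV → (q_0, ε, YVYVYVYVYVYVYVYVYVV$)
  ε-move, top Y: go to q_0, push VY → (q_0, ε, VYVYVYVYVYVYVYVYVYVV$)
All input consumed in state q_0 with stack VYVYVYVYVYVYVYVYVYVV$.

VYVYVYVYVYVYVYVYVYVV$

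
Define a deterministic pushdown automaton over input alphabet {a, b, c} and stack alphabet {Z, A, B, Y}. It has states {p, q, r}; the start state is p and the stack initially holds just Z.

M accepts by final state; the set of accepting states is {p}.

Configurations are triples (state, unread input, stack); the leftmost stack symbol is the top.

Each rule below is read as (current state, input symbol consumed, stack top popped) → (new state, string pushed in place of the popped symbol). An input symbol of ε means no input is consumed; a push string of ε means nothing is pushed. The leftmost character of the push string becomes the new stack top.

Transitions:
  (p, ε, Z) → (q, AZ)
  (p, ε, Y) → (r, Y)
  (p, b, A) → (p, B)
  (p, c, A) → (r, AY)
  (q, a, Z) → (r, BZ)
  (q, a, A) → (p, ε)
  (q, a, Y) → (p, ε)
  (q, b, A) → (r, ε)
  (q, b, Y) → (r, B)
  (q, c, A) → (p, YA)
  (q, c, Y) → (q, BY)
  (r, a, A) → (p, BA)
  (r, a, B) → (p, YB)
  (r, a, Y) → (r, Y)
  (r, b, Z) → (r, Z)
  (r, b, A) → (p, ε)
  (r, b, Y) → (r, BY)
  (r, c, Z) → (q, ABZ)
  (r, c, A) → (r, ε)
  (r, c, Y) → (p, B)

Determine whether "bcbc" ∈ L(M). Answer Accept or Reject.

(p, bcbc, Z) ⊢ (q, bcbc, AZ) ⊢ (r, cbc, Z) ⊢ (q, bc, ABZ) ⊢ (r, c, BZ)
No transition applies at (r, c, BZ); input not fully consumed.

Reject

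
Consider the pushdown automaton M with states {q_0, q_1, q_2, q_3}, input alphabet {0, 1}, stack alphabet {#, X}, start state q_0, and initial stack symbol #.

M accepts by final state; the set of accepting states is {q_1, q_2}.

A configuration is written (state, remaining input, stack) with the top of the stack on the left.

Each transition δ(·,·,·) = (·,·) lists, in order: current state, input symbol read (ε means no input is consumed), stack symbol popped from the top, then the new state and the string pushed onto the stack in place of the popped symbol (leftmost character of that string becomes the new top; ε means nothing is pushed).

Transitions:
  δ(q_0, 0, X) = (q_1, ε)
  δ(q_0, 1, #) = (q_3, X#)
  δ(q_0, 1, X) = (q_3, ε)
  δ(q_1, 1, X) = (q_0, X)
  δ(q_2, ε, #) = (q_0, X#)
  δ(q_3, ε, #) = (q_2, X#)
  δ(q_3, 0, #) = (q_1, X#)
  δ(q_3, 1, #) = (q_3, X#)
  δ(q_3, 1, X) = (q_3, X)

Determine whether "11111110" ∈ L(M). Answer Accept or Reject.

No computation consumes all input and reaches a final state.

Reject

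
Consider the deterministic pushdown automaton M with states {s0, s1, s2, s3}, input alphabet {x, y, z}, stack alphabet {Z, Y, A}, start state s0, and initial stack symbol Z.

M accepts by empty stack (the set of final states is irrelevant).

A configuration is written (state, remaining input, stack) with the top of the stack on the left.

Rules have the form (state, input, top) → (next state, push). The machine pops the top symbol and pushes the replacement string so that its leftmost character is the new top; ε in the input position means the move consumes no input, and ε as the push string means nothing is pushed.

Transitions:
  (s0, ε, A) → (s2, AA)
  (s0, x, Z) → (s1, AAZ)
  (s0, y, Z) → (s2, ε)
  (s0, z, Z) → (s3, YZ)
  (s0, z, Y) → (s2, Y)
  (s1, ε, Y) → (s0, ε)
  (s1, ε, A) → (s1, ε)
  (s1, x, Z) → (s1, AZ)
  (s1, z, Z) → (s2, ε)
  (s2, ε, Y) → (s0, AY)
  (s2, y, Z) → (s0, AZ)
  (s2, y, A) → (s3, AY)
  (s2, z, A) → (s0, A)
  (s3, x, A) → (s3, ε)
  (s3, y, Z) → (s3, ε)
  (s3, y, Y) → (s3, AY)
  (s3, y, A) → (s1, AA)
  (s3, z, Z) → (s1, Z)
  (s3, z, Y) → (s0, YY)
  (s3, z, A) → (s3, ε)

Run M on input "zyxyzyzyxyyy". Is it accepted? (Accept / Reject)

Accept

(s0, zyxyzyzyxyyy, Z)
  read z, top Z: go to s3, push YZ → (s3, yxyzyzyxyyy, YZ)
  read y, top Y: go to s3, push AY → (s3, xyzyzyxyyy, AYZ)
  read x, top A: go to s3, push ε → (s3, yzyzyxyyy, YZ)
  read y, top Y: go to s3, push AY → (s3, zyzyxyyy, AYZ)
  read z, top A: go to s3, push ε → (s3, yzyxyyy, YZ)
  read y, top Y: go to s3, push AY → (s3, zyxyyy, AYZ)
  read z, top A: go to s3, push ε → (s3, yxyyy, YZ)
  read y, top Y: go to s3, push AY → (s3, xyyy, AYZ)
  read x, top A: go to s3, push ε → (s3, yyy, YZ)
  read y, top Y: go to s3, push AY → (s3, yy, AYZ)
  read y, top A: go to s1, push AA → (s1, y, AAYZ)
  ε-move, top A: go to s1, push ε → (s1, y, AYZ)
  ε-move, top A: go to s1, push ε → (s1, y, YZ)
  ε-move, top Y: go to s0, push ε → (s0, y, Z)
  read y, top Z: go to s2, push ε → (s2, ε, ε)
All input consumed and the stack is empty.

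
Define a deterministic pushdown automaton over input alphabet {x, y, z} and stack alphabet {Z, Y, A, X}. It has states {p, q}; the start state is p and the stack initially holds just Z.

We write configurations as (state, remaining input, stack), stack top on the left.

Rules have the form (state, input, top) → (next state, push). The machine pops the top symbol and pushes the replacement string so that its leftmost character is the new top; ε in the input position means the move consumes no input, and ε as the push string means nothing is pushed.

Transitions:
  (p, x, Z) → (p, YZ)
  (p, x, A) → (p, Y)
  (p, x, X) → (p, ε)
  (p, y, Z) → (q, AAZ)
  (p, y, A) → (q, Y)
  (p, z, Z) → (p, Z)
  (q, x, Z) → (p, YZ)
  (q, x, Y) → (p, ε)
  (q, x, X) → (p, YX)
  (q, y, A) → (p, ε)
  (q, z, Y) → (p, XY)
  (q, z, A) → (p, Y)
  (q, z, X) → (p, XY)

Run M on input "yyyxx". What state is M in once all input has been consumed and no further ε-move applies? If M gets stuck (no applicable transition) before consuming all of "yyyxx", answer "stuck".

(p, yyyxx, Z)
  read y, top Z: go to q, push AAZ → (q, yyxx, AAZ)
  read y, top A: go to p, push ε → (p, yxx, AZ)
  read y, top A: go to q, push Y → (q, xx, YZ)
  read x, top Y: go to p, push ε → (p, x, Z)
  read x, top Z: go to p, push YZ → (p, ε, YZ)
All input consumed; M is in state p.

p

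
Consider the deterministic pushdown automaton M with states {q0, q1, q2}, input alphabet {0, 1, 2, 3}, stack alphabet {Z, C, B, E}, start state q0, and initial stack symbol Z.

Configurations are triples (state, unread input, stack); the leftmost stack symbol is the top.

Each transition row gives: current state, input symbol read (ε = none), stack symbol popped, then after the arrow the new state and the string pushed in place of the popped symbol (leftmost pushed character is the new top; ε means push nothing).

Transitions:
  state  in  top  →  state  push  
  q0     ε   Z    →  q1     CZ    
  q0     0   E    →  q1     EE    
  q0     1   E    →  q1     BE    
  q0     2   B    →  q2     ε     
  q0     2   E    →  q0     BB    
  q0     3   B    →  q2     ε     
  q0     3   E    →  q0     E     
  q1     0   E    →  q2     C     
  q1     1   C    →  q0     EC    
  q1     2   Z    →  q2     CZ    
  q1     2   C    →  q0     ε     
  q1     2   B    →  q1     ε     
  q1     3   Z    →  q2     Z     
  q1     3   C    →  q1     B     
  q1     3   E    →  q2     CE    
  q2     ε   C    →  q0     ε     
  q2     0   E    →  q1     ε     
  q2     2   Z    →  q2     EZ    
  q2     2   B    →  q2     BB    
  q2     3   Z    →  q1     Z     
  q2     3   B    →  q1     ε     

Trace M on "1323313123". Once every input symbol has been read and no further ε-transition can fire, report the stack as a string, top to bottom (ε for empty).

(q0, 1323313123, Z) ⊢ (q1, 1323313123, CZ) ⊢ (q0, 323313123, ECZ) ⊢ (q0, 23313123, ECZ) ⊢ (q0, 3313123, BBCZ) ⊢ (q2, 313123, BCZ) ⊢ (q1, 13123, CZ) ⊢ (q0, 3123, ECZ) ⊢ (q0, 123, ECZ) ⊢ (q1, 23, BECZ) ⊢ (q1, 3, ECZ) ⊢ (q2, ε, CECZ) ⊢ (q0, ε, ECZ)
All input consumed in state q0 with stack ECZ.

ECZ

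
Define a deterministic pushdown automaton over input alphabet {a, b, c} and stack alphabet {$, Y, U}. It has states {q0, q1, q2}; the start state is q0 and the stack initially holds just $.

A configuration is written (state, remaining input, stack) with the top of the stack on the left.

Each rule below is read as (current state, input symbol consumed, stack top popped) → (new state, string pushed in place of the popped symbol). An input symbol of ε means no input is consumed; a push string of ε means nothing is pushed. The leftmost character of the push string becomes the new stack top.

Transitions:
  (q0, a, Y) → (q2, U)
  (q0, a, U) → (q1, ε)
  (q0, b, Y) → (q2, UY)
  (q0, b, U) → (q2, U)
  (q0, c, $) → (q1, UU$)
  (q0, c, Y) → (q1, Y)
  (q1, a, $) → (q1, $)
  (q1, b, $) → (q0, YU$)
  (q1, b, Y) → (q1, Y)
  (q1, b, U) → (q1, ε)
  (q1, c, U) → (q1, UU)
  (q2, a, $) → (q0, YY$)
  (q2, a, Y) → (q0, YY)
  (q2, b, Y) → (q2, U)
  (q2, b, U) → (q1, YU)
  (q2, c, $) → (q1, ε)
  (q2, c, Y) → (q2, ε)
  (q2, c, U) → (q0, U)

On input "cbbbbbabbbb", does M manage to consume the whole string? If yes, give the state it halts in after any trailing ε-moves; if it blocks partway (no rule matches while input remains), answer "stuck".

stuck

(q0, cbbbbbabbbb, $)
  read c, top $: go to q1, push UU$ → (q1, bbbbbabbbb, UU$)
  read b, top U: go to q1, push ε → (q1, bbbbabbbb, U$)
  read b, top U: go to q1, push ε → (q1, bbbabbbb, $)
  read b, top $: go to q0, push YU$ → (q0, bbabbbb, YU$)
  read b, top Y: go to q2, push UY → (q2, babbbb, UYU$)
  read b, top U: go to q1, push YU → (q1, abbbb, YUYU$)
No transition for (q1, a, top Y); M blocks with input abbbb remaining.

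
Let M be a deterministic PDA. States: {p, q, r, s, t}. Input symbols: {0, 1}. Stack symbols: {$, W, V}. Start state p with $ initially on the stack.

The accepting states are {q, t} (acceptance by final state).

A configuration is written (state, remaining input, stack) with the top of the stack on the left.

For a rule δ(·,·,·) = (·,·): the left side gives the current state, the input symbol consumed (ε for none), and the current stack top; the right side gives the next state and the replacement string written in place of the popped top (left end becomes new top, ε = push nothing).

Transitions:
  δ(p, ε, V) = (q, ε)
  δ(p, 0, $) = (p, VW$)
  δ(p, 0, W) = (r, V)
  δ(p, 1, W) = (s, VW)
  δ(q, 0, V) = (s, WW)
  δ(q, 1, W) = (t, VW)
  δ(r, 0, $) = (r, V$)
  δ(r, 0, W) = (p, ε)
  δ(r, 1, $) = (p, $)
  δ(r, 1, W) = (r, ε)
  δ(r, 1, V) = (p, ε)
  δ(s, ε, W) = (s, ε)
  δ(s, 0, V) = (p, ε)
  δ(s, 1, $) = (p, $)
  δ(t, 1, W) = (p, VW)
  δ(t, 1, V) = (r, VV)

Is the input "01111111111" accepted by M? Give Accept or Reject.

(p, 01111111111, $)
  read 0, top $: go to p, push VW$ → (p, 1111111111, VW$)
  ε-move, top V: go to q, push ε → (q, 1111111111, W$)
  read 1, top W: go to t, push VW → (t, 111111111, VW$)
  read 1, top V: go to r, push VV → (r, 11111111, VVW$)
  read 1, top V: go to p, push ε → (p, 1111111, VW$)
  ε-move, top V: go to q, push ε → (q, 1111111, W$)
  read 1, top W: go to t, push VW → (t, 111111, VW$)
  read 1, top V: go to r, push VV → (r, 11111, VVW$)
  read 1, top V: go to p, push ε → (p, 1111, VW$)
  ε-move, top V: go to q, push ε → (q, 1111, W$)
  read 1, top W: go to t, push VW → (t, 111, VW$)
  read 1, top V: go to r, push VV → (r, 11, VVW$)
  read 1, top V: go to p, push ε → (p, 1, VW$)
  ε-move, top V: go to q, push ε → (q, 1, W$)
  read 1, top W: go to t, push VW → (t, ε, VW$)
All input consumed; state t ∈ F.

Accept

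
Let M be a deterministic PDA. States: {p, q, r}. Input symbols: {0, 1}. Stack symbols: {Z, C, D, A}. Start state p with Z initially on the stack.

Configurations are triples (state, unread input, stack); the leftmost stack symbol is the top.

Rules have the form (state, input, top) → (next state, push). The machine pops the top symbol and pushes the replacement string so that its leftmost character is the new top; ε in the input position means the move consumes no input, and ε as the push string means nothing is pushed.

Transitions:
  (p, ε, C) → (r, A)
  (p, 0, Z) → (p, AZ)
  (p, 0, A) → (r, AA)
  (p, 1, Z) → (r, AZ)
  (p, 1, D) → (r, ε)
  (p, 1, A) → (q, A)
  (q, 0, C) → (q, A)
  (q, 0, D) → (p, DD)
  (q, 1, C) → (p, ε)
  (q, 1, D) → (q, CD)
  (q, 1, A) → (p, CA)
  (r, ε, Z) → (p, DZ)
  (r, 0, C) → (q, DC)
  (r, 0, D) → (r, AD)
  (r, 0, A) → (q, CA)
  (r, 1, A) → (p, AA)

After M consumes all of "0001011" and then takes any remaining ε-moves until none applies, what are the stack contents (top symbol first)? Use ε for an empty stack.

(p, 0001011, Z)
  read 0, top Z: go to p, push AZ → (p, 001011, AZ)
  read 0, top A: go to r, push AA → (r, 01011, AAZ)
  read 0, top A: go to q, push CA → (q, 1011, CAAZ)
  read 1, top C: go to p, push ε → (p, 011, AAZ)
  read 0, top A: go to r, push AA → (r, 11, AAAZ)
  read 1, top A: go to p, push AA → (p, 1, AAAAZ)
  read 1, top A: go to q, push A → (q, ε, AAAAZ)
All input consumed in state q with stack AAAAZ.

AAAAZ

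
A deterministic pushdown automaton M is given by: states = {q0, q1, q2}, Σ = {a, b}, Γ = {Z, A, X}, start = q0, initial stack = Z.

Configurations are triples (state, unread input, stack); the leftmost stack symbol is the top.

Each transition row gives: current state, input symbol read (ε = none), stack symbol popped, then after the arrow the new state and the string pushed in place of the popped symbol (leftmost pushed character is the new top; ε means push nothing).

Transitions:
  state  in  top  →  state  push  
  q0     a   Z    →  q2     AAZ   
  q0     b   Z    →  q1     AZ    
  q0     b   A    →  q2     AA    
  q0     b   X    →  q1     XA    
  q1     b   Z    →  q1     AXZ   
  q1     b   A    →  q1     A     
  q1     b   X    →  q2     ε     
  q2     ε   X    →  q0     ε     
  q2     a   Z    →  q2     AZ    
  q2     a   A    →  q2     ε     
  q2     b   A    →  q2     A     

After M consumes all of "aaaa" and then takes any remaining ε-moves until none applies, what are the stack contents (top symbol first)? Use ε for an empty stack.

AZ

(q0, aaaa, Z)
  read a, top Z: go to q2, push AAZ → (q2, aaa, AAZ)
  read a, top A: go to q2, push ε → (q2, aa, AZ)
  read a, top A: go to q2, push ε → (q2, a, Z)
  read a, top Z: go to q2, push AZ → (q2, ε, AZ)
All input consumed in state q2 with stack AZ.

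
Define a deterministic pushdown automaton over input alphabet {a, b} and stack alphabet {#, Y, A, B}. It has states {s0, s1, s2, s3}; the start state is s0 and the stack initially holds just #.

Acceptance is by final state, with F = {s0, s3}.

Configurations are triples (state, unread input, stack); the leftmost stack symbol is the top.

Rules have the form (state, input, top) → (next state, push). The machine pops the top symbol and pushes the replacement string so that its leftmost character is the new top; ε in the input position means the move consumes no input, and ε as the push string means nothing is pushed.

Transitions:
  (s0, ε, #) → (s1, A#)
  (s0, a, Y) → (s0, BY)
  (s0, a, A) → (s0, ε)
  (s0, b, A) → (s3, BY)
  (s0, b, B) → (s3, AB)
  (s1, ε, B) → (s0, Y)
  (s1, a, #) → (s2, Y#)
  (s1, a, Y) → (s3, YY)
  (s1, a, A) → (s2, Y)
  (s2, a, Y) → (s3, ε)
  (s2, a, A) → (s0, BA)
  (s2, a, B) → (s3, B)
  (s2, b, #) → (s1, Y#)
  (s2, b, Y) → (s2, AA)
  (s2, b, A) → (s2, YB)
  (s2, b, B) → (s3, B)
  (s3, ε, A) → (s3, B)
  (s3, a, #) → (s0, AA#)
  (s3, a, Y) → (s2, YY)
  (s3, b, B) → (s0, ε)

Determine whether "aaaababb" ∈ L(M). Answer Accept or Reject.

(s0, aaaababb, #) ⊢ (s1, aaaababb, A#) ⊢ (s2, aaababb, Y#) ⊢ (s3, aababb, #) ⊢ (s0, ababb, AA#) ⊢ (s0, babb, A#) ⊢ (s3, abb, BY#)
No transition applies at (s3, abb, BY#); input not fully consumed.

Reject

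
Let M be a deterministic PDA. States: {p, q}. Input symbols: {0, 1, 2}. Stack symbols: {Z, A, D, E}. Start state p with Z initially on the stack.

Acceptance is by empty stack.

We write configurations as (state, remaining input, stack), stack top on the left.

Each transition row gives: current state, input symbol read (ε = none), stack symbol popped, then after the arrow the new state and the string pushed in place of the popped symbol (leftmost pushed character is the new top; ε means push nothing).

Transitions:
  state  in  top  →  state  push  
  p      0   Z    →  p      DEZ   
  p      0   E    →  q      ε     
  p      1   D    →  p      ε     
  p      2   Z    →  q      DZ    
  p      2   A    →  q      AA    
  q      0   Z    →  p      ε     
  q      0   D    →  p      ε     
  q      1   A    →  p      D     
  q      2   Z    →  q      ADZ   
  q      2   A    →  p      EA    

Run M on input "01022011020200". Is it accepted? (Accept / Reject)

Reject

(p, 01022011020200, Z)
  read 0, top Z: go to p, push DEZ → (p, 1022011020200, DEZ)
  read 1, top D: go to p, push ε → (p, 022011020200, EZ)
  read 0, top E: go to q, push ε → (q, 22011020200, Z)
  read 2, top Z: go to q, push ADZ → (q, 2011020200, ADZ)
  read 2, top A: go to p, push EA → (p, 011020200, EADZ)
  read 0, top E: go to q, push ε → (q, 11020200, ADZ)
  read 1, top A: go to p, push D → (p, 1020200, DDZ)
  read 1, top D: go to p, push ε → (p, 020200, DZ)
No transition applies at (p, 020200, DZ); input not fully consumed.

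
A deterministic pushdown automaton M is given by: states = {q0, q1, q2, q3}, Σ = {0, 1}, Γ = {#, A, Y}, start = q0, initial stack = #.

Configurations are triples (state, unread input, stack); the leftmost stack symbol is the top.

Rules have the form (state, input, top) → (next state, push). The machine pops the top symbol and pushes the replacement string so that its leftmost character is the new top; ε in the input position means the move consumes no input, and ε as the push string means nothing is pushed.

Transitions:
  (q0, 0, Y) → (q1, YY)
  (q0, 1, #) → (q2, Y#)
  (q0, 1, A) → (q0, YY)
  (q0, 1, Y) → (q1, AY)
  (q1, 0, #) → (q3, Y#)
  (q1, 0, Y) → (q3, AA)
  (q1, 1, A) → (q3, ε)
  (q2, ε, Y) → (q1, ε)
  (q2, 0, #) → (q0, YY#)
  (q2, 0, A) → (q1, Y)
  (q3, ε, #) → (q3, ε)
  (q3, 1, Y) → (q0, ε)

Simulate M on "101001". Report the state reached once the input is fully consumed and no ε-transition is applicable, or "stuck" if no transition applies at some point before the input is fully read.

(q0, 101001, #)
  read 1, top #: go to q2, push Y# → (q2, 01001, Y#)
  ε-move, top Y: go to q1, push ε → (q1, 01001, #)
  read 0, top #: go to q3, push Y# → (q3, 1001, Y#)
  read 1, top Y: go to q0, push ε → (q0, 001, #)
No transition for (q0, 0, top #); M blocks with input 001 remaining.

stuck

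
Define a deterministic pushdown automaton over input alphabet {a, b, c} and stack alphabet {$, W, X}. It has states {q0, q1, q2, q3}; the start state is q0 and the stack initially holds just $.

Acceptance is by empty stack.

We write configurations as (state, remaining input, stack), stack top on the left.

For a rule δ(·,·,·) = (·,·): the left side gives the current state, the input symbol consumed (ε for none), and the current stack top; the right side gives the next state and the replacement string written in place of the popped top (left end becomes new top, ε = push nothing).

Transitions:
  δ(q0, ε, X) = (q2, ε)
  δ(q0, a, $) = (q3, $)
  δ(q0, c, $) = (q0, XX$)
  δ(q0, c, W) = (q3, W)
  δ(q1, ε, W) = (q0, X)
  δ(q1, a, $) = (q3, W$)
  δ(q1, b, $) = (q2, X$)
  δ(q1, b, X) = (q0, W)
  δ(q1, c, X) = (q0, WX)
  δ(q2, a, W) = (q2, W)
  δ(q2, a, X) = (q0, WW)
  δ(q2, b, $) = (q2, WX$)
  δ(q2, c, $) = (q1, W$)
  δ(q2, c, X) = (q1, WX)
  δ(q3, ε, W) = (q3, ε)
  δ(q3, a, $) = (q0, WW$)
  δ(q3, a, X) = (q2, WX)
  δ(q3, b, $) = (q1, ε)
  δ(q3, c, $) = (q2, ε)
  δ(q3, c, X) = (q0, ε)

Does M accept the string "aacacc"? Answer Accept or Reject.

Accept

(q0, aacacc, $)
  read a, top $: go to q3, push $ → (q3, acacc, $)
  read a, top $: go to q0, push WW$ → (q0, cacc, WW$)
  read c, top W: go to q3, push W → (q3, acc, WW$)
  ε-move, top W: go to q3, push ε → (q3, acc, W$)
  ε-move, top W: go to q3, push ε → (q3, acc, $)
  read a, top $: go to q0, push WW$ → (q0, cc, WW$)
  read c, top W: go to q3, push W → (q3, c, WW$)
  ε-move, top W: go to q3, push ε → (q3, c, W$)
  ε-move, top W: go to q3, push ε → (q3, c, $)
  read c, top $: go to q2, push ε → (q2, ε, ε)
All input consumed and the stack is empty.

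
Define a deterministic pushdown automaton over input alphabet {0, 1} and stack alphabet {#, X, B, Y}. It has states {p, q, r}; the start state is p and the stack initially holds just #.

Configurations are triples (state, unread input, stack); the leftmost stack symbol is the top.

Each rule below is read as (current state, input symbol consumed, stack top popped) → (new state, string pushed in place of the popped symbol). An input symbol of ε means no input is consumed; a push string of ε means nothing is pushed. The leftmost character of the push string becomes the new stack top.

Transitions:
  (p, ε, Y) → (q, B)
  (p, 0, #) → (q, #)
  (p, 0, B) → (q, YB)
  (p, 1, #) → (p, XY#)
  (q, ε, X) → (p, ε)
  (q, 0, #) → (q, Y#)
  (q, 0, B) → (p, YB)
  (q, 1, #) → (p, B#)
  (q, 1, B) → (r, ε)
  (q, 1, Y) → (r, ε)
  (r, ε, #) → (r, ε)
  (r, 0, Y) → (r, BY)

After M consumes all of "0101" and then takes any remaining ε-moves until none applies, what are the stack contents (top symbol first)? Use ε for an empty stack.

B#

(p, 0101, #)
  read 0, top #: go to q, push # → (q, 101, #)
  read 1, top #: go to p, push B# → (p, 01, B#)
  read 0, top B: go to q, push YB → (q, 1, YB#)
  read 1, top Y: go to r, push ε → (r, ε, B#)
All input consumed in state r with stack B#.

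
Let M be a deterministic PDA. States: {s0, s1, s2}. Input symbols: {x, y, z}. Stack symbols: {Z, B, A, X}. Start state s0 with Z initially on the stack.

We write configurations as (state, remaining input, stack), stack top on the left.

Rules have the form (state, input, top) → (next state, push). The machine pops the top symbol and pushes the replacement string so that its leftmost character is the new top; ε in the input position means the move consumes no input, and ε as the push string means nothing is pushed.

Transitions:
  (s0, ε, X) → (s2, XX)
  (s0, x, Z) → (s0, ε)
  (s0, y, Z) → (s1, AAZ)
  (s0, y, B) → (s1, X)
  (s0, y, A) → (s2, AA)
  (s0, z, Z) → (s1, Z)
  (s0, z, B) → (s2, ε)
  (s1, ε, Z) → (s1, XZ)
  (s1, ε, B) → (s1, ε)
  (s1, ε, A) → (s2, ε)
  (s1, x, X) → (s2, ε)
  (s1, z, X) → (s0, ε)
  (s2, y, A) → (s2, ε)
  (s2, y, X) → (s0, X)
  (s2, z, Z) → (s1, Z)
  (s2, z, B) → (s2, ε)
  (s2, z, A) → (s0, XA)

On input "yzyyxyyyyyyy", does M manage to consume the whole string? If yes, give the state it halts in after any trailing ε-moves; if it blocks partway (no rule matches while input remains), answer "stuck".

stuck

(s0, yzyyxyyyyyyy, Z) ⊢ (s1, zyyxyyyyyyy, AAZ) ⊢ (s2, zyyxyyyyyyy, AZ) ⊢ (s0, yyxyyyyyyy, XAZ) ⊢ (s2, yyxyyyyyyy, XXAZ) ⊢ (s0, yxyyyyyyy, XXAZ) ⊢ (s2, yxyyyyyyy, XXXAZ) ⊢ (s0, xyyyyyyy, XXXAZ) ⊢ (s2, xyyyyyyy, XXXXAZ)
No transition for (s2, x, top X); M blocks with input xyyyyyyy remaining.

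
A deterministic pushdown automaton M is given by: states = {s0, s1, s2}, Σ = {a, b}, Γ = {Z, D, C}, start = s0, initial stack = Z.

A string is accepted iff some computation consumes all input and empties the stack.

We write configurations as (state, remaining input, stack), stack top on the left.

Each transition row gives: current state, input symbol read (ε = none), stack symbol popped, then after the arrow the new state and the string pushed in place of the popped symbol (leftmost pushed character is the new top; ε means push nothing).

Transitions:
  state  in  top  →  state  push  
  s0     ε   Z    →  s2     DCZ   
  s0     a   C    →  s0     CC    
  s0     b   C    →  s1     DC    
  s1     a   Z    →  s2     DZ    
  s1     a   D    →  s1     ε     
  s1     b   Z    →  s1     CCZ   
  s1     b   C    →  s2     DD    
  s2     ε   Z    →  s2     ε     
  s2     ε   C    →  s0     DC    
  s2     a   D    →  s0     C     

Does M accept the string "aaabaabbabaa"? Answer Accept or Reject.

Reject

(s0, aaabaabbabaa, Z)
  ε-move, top Z: go to s2, push DCZ → (s2, aaabaabbabaa, DCZ)
  read a, top D: go to s0, push C → (s0, aabaabbabaa, CCZ)
  read a, top C: go to s0, push CC → (s0, abaabbabaa, CCCZ)
  read a, top C: go to s0, push CC → (s0, baabbabaa, CCCCZ)
  read b, top C: go to s1, push DC → (s1, aabbabaa, DCCCCZ)
  read a, top D: go to s1, push ε → (s1, abbabaa, CCCCZ)
No transition applies at (s1, abbabaa, CCCCZ); input not fully consumed.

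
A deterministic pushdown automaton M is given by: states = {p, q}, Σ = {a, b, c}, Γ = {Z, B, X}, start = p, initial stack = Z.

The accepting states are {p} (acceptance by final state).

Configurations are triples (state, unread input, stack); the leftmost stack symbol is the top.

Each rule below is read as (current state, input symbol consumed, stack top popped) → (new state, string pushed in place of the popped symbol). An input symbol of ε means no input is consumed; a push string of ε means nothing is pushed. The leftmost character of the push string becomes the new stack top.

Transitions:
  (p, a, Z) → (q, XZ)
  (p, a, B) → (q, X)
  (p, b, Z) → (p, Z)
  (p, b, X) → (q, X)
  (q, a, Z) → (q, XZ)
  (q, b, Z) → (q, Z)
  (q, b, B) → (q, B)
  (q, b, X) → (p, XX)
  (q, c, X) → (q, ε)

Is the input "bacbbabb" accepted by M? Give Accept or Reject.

Reject

(p, bacbbabb, Z) ⊢ (p, acbbabb, Z) ⊢ (q, cbbabb, XZ) ⊢ (q, bbabb, Z) ⊢ (q, babb, Z) ⊢ (q, abb, Z) ⊢ (q, bb, XZ) ⊢ (p, b, XXZ) ⊢ (q, ε, XXZ)
All input consumed; state q ∉ F and no further ε-move applies.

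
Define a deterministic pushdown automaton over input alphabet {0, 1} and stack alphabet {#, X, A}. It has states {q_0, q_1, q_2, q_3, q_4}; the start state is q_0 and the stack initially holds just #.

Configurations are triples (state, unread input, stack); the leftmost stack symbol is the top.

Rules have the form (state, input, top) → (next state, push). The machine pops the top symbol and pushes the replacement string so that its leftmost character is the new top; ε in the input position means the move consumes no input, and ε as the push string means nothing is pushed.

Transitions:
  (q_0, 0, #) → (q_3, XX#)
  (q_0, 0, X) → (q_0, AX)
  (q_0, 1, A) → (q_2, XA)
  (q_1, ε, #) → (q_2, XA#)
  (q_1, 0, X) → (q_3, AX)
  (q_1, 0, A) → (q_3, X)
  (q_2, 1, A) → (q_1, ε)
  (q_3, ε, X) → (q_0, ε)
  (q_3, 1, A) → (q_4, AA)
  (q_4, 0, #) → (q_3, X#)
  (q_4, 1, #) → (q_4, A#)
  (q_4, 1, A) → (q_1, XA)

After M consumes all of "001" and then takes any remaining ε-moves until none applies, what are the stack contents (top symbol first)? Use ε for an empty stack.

(q_0, 001, #)
  read 0, top #: go to q_3, push XX# → (q_3, 01, XX#)
  ε-move, top X: go to q_0, push ε → (q_0, 01, X#)
  read 0, top X: go to q_0, push AX → (q_0, 1, AX#)
  read 1, top A: go to q_2, push XA → (q_2, ε, XAX#)
All input consumed in state q_2 with stack XAX#.

XAX#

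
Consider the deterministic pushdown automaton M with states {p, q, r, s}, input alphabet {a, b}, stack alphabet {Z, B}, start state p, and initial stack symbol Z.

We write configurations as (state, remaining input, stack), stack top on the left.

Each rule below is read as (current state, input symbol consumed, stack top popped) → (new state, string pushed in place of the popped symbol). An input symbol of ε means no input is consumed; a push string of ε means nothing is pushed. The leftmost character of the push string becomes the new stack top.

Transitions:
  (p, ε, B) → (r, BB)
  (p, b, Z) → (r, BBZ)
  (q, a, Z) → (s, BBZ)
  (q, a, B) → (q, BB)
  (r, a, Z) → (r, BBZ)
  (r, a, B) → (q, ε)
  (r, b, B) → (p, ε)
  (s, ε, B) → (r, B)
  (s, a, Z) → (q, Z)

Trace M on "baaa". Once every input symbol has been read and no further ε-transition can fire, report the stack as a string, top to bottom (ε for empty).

BBBZ

(p, baaa, Z)
  read b, top Z: go to r, push BBZ → (r, aaa, BBZ)
  read a, top B: go to q, push ε → (q, aa, BZ)
  read a, top B: go to q, push BB → (q, a, BBZ)
  read a, top B: go to q, push BB → (q, ε, BBBZ)
All input consumed in state q with stack BBBZ.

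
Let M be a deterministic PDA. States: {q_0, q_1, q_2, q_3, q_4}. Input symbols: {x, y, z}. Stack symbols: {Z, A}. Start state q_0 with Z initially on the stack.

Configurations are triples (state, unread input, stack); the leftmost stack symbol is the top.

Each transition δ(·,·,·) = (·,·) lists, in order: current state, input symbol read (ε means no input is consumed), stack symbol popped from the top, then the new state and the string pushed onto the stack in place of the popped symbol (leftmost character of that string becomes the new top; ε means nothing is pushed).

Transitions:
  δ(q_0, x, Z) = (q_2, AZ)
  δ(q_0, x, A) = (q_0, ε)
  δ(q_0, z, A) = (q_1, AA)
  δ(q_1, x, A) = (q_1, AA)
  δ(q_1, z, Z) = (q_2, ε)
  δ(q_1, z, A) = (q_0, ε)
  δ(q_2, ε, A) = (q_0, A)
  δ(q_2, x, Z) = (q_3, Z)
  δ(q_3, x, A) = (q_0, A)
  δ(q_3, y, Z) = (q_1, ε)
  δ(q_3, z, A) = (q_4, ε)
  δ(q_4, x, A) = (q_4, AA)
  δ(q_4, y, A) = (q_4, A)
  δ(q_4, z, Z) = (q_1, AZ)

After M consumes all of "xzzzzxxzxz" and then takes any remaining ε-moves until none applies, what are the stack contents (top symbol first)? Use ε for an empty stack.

(q_0, xzzzzxxzxz, Z)
  read x, top Z: go to q_2, push AZ → (q_2, zzzzxxzxz, AZ)
  ε-move, top A: go to q_0, push A → (q_0, zzzzxxzxz, AZ)
  read z, top A: go to q_1, push AA → (q_1, zzzxxzxz, AAZ)
  read z, top A: go to q_0, push ε → (q_0, zzxxzxz, AZ)
  read z, top A: go to q_1, push AA → (q_1, zxxzxz, AAZ)
  read z, top A: go to q_0, push ε → (q_0, xxzxz, AZ)
  read x, top A: go to q_0, push ε → (q_0, xzxz, Z)
  read x, top Z: go to q_2, push AZ → (q_2, zxz, AZ)
  ε-move, top A: go to q_0, push A → (q_0, zxz, AZ)
  read z, top A: go to q_1, push AA → (q_1, xz, AAZ)
  read x, top A: go to q_1, push AA → (q_1, z, AAAZ)
  read z, top A: go to q_0, push ε → (q_0, ε, AAZ)
All input consumed in state q_0 with stack AAZ.

AAZ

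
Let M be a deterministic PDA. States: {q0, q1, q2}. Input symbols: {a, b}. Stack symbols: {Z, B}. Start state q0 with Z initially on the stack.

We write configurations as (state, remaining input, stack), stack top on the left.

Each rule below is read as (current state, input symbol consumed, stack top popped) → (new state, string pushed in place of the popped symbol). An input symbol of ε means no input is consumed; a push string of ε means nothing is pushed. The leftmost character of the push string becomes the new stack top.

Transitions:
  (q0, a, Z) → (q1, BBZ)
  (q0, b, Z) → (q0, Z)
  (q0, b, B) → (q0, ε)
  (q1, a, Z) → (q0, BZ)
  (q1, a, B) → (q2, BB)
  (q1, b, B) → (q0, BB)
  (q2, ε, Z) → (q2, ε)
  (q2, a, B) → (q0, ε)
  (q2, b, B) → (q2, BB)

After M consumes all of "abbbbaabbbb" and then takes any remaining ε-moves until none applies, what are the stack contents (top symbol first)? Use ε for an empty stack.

BBBBBBBZ

(q0, abbbbaabbbb, Z) ⊢ (q1, bbbbaabbbb, BBZ) ⊢ (q0, bbbaabbbb, BBBZ) ⊢ (q0, bbaabbbb, BBZ) ⊢ (q0, baabbbb, BZ) ⊢ (q0, aabbbb, Z) ⊢ (q1, abbbb, BBZ) ⊢ (q2, bbbb, BBBZ) ⊢ (q2, bbb, BBBBZ) ⊢ (q2, bb, BBBBBZ) ⊢ (q2, b, BBBBBBZ) ⊢ (q2, ε, BBBBBBBZ)
All input consumed in state q2 with stack BBBBBBBZ.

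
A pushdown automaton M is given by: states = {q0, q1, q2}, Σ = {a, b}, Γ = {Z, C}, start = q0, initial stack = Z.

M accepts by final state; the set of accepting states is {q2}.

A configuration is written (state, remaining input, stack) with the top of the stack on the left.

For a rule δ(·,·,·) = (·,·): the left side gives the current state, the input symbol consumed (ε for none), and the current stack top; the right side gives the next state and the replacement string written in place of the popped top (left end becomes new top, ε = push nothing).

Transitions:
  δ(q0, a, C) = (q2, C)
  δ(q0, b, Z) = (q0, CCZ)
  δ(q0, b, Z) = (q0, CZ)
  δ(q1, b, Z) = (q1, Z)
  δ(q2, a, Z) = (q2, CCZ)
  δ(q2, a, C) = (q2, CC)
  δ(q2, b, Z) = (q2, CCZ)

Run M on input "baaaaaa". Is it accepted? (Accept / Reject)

One accepting computation: (q0, baaaaaa, Z) ⊢ (q0, aaaaaa, CCZ) ⊢ (q2, aaaaa, CCZ) ⊢ (q2, aaaa, CCCZ) ⊢ (q2, aaa, CCCCZ) ⊢ (q2, aa, CCCCCZ) ⊢ (q2, a, CCCCCCZ) ⊢ (q2, ε, CCCCCCCZ)
All input consumed and state q2 ∈ F.

Accept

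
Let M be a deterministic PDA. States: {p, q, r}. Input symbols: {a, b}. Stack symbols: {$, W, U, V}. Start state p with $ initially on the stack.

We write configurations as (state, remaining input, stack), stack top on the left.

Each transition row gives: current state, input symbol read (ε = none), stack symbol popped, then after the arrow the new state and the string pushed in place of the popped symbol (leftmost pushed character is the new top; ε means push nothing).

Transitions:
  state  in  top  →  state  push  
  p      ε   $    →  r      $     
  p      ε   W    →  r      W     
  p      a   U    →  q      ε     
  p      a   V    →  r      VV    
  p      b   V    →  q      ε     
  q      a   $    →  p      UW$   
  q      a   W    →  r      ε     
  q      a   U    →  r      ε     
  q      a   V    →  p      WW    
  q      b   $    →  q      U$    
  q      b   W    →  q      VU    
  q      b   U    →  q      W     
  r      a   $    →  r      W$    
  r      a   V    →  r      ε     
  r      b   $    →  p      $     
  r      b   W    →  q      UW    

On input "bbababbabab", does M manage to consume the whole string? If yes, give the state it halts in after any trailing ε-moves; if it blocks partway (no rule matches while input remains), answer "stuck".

q

(p, bbababbabab, $)
  ε-move, top $: go to r, push $ → (r, bbababbabab, $)
  read b, top $: go to p, push $ → (p, bababbabab, $)
  ε-move, top $: go to r, push $ → (r, bababbabab, $)
  read b, top $: go to p, push $ → (p, ababbabab, $)
  ε-move, top $: go to r, push $ → (r, ababbabab, $)
  read a, top $: go to r, push W$ → (r, babbabab, W$)
  read b, top W: go to q, push UW → (q, abbabab, UW$)
  read a, top U: go to r, push ε → (r, bbabab, W$)
  read b, top W: go to q, push UW → (q, babab, UW$)
  read b, top U: go to q, push W → (q, abab, WW$)
  read a, top W: go to r, push ε → (r, bab, W$)
  read b, top W: go to q, push UW → (q, ab, UW$)
  read a, top U: go to r, push ε → (r, b, W$)
  read b, top W: go to q, push UW → (q, ε, UW$)
All input consumed; M is in state q.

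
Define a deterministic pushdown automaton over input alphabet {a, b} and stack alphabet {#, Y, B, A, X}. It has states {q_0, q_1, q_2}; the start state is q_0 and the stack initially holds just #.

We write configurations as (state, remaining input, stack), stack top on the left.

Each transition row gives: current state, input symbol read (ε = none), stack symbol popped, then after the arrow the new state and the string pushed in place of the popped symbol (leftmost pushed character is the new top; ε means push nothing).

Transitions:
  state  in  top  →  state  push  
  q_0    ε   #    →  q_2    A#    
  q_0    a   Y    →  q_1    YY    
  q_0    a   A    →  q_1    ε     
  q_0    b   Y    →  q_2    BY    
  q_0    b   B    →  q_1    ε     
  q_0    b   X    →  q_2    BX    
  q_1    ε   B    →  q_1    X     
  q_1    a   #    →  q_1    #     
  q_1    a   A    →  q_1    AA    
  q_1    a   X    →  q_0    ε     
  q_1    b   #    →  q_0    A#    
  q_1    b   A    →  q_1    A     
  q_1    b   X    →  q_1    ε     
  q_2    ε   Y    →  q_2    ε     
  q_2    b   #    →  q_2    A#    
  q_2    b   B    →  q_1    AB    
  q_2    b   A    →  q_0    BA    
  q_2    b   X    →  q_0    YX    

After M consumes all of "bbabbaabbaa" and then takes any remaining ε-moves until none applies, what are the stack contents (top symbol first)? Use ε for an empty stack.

(q_0, bbabbaabbaa, #)
  ε-move, top #: go to q_2, push A# → (q_2, bbabbaabbaa, A#)
  read b, top A: go to q_0, push BA → (q_0, babbaabbaa, BA#)
  read b, top B: go to q_1, push ε → (q_1, abbaabbaa, A#)
  read a, top A: go to q_1, push AA → (q_1, bbaabbaa, AA#)
  read b, top A: go to q_1, push A → (q_1, baabbaa, AA#)
  read b, top A: go to q_1, push A → (q_1, aabbaa, AA#)
  read a, top A: go to q_1, push AA → (q_1, abbaa, AAA#)
  read a, top A: go to q_1, push AA → (q_1, bbaa, AAAA#)
  read b, top A: go to q_1, push A → (q_1, baa, AAAA#)
  read b, top A: go to q_1, push A → (q_1, aa, AAAA#)
  read a, top A: go to q_1, push AA → (q_1, a, AAAAA#)
  read a, top A: go to q_1, push AA → (q_1, ε, AAAAAA#)
All input consumed in state q_1 with stack AAAAAA#.

AAAAAA#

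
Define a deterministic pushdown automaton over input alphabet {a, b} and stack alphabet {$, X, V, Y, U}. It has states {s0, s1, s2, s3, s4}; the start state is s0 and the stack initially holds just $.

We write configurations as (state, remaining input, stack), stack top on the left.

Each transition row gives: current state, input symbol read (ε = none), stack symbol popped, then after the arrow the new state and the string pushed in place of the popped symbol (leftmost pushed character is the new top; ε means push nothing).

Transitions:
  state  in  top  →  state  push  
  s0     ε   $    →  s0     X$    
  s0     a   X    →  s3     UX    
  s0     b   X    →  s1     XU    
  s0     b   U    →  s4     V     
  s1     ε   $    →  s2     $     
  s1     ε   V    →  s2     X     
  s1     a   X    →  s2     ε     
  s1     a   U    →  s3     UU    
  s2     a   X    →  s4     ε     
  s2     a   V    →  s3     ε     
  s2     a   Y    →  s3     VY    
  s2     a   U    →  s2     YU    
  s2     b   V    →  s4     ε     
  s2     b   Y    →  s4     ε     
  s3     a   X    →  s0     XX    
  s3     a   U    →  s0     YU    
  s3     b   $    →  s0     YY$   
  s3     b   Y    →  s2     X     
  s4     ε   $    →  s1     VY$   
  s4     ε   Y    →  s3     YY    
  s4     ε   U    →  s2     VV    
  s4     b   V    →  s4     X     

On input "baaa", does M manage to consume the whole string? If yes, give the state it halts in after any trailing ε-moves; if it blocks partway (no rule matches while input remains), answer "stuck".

(s0, baaa, $)
  ε-move, top $: go to s0, push X$ → (s0, baaa, X$)
  read b, top X: go to s1, push XU → (s1, aaa, XU$)
  read a, top X: go to s2, push ε → (s2, aa, U$)
  read a, top U: go to s2, push YU → (s2, a, YU$)
  read a, top Y: go to s3, push VY → (s3, ε, VYU$)
All input consumed; M is in state s3.

s3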